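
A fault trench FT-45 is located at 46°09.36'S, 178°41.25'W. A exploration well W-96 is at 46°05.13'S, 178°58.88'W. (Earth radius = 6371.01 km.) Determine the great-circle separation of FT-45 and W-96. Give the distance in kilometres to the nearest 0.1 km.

24.0 km

FT-45: φ = -46.15600°, λ = -178.68750°
W-96: φ = -46.08550°, λ = -178.98133°
Δφ = 0.0705°,  Δλ = -0.2938°
a = sin²(Δφ/2) + cos φ₁ cos φ₂ sin²(Δλ/2) = 0.000004
c = 2·arcsin(√a) = 0.003762 rad = 0.2155°
d = R·c = 6371.01 × 0.003762 = 24.0 km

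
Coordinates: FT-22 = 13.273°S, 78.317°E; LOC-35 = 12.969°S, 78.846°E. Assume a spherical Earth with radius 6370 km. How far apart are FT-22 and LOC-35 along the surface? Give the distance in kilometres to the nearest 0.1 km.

66.5 km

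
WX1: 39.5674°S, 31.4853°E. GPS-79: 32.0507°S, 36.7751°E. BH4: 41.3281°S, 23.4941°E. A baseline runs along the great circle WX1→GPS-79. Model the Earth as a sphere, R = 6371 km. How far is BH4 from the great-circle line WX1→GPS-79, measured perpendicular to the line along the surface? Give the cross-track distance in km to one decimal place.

451.6 km

δ₁₃ = central angle WX1→BH4 = 0.110450 rad  (haversine)
θ₁₃ = bearing WX1→BH4 = 251.283°,  θ₁₂ = bearing WX1→GPS-79 = 31.301°
dₓₜ = R·arcsin(sin δ₁₃ · sin(θ₁₃ − θ₁₂)) = 6371·arcsin(0.11023·sin(219.983°)) = -451.610 km
|dₓₜ| = 451.610 km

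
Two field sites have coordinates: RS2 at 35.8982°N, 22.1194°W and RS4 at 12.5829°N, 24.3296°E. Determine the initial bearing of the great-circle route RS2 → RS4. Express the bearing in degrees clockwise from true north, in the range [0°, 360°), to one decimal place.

107.1°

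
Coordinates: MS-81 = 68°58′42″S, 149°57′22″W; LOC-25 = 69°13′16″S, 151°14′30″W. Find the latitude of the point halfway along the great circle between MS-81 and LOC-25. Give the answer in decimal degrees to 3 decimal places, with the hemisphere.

69.101°S

MS-81: φ = -68.97833°, λ = -149.95611°
LOC-25: φ = -69.22111°, λ = -151.24167°
Bx = cos φ₂ cos Δλ = 0.354673,  By = cos φ₂ sin Δλ = -0.007959
φₘ = atan2(sin φ₁ + sin φ₂, √((cos φ₁ + Bx)² + By²)) = -69.10092°
λₘ = λ₁ + atan2(By, cos φ₁ + Bx) = -150.59532°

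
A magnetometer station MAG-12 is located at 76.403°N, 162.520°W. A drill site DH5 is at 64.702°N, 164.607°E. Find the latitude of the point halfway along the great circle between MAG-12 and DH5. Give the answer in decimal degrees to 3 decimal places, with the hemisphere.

71.227°N

Bx = cos φ₂ cos Δλ = 0.358901,  By = cos φ₂ sin Δλ = -0.231944
φₘ = atan2(sin φ₁ + sin φ₂, √((cos φ₁ + Bx)² + By²)) = 71.22725°
λₘ = λ₁ + atan2(By, cos φ₁ + Bx) = 176.15022°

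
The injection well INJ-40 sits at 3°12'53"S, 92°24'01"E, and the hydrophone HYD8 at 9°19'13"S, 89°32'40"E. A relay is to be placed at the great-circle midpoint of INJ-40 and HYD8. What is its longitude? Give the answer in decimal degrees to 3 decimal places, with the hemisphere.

90.981°E

INJ-40: φ = -3.21472°, λ = +92.40028°
HYD8: φ = -9.32028°, λ = +89.54444°
Bx = cos φ₂ cos Δλ = 0.985573,  By = cos φ₂ sin Δλ = -0.049165
φₘ = atan2(sin φ₁ + sin φ₂, √((cos φ₁ + Bx)² + By²)) = -6.26943°
λₘ = λ₁ + atan2(By, cos φ₁ + Bx) = 90.98073°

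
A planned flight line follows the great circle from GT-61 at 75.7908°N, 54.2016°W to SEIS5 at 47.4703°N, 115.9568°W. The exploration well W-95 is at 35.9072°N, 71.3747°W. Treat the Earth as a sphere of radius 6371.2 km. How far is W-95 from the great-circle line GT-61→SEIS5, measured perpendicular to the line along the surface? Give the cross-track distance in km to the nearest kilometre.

δ₁₃ = central angle GT-61→W-95 = 0.709811 rad  (haversine)
θ₁₃ = bearing GT-61→W-95 = 201.529°,  θ₁₂ = bearing GT-61→SEIS5 = 257.757°
dₓₜ = R·arcsin(sin δ₁₃ · sin(θ₁₃ − θ₁₂)) = 6371.2·arcsin(0.65169·sin(-56.228°)) = -3647.397 km
|dₓₜ| = 3647.397 km

3647 km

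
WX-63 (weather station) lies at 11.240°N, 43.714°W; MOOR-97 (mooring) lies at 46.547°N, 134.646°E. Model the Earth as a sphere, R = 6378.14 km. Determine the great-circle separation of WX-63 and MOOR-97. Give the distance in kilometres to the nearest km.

Δφ = 35.3070°,  Δλ = 178.3600°
a = sin²(Δφ/2) + cos φ₁ cos φ₂ sin²(Δλ/2) = 0.766396
c = 2·arcsin(√a) = 2.132693 rad = 122.1943°
d = R·c = 6378.14 × 2.132693 = 13602.6 km

13603 km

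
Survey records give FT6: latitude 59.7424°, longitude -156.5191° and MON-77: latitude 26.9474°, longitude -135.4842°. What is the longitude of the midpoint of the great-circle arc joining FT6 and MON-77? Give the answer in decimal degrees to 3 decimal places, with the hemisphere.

143.050°W

Bx = cos φ₂ cos Δλ = 0.832020,  By = cos φ₂ sin Δλ = 0.319964
φₘ = atan2(sin φ₁ + sin φ₂, √((cos φ₁ + Bx)² + By²)) = 43.79169°
λₘ = λ₁ + atan2(By, cos φ₁ + Bx) = -143.04989°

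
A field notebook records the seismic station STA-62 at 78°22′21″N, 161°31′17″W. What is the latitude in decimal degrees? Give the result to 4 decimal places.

78.3725°N

78° + 22′/60 + 21″/3600 = 78 + 0.36667 + 0.00583 = 78.3725°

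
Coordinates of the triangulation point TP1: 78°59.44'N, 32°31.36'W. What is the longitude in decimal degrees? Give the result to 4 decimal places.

32° + 31.36′/60 = 32 + 0.52267 = 32.5227°

32.5227°W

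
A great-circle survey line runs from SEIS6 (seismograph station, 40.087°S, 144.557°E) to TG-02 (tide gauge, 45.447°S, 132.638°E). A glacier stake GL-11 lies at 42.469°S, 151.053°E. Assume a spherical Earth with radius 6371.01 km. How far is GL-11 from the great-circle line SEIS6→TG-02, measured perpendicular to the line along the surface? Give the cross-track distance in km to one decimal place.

540.5 km

δ₁₃ = central angle SEIS6→GL-11 = 0.094770 rad  (haversine)
θ₁₃ = bearing SEIS6→GL-11 = 118.128°,  θ₁₂ = bearing SEIS6→TG-02 = 234.552°
dₓₜ = R·arcsin(sin δ₁₃ · sin(θ₁₃ − θ₁₂)) = 6371.01·arcsin(0.09463·sin(-116.424°)) = -540.538 km
|dₓₜ| = 540.538 km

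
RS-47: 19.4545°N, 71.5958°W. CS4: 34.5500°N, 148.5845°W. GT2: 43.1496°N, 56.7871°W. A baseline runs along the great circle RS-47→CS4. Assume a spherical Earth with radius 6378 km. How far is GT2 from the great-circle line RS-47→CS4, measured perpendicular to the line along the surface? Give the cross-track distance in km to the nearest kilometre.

δ₁₃ = central angle RS-47→GT2 = 0.467167 rad  (haversine)
θ₁₃ = bearing RS-47→GT2 = 24.460°,  θ₁₂ = bearing RS-47→CS4 = 300.515°
dₓₜ = R·arcsin(sin δ₁₃ · sin(θ₁₃ − θ₁₂)) = 6378·arcsin(0.45036·sin(-276.055°)) = 2961.656 km
|dₓₜ| = 2961.656 km

2962 km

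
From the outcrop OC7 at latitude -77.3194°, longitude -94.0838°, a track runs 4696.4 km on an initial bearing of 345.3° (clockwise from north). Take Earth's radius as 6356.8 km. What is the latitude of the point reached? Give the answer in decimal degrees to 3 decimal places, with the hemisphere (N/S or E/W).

35.328°S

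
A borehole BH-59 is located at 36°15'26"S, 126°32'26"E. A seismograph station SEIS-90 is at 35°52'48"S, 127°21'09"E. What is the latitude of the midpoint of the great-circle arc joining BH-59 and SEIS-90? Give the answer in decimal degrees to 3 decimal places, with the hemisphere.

36.069°S

BH-59: φ = -36.25722°, λ = +126.54056°
SEIS-90: φ = -35.88000°, λ = +127.35250°
Bx = cos φ₂ cos Δλ = 0.810165,  By = cos φ₂ sin Δλ = 0.011482
φₘ = atan2(sin φ₁ + sin φ₂, √((cos φ₁ + Bx)² + By²)) = -36.06930°
λₘ = λ₁ + atan2(By, cos φ₁ + Bx) = 126.94750°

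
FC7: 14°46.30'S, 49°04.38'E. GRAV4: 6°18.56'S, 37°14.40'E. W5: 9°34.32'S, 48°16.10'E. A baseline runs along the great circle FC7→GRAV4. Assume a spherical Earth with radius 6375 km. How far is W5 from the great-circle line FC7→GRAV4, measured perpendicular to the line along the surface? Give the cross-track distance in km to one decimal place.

FC7: φ = -14.77167°, λ = +49.07300°
GRAV4: φ = -6.30933°, λ = +37.24000°
W5: φ = -9.57200°, λ = +48.26833°
δ₁₃ = central angle FC7→W5 = 0.091783 rad  (haversine)
θ₁₃ = bearing FC7→W5 = 351.310°,  θ₁₂ = bearing FC7→GRAV4 = 304.822°
dₓₜ = R·arcsin(sin δ₁₃ · sin(θ₁₃ − θ₁₂)) = 6375·arcsin(0.09165·sin(46.488°)) = 424.059 km
|dₓₜ| = 424.059 km

424.1 km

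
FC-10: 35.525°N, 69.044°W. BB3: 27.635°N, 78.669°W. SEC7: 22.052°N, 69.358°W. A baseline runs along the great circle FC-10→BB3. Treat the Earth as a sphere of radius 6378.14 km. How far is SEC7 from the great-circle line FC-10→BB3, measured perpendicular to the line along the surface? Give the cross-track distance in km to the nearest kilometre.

δ₁₃ = central angle FC-10→SEC7 = 0.235197 rad  (haversine)
θ₁₃ = bearing FC-10→SEC7 = 181.249°,  θ₁₂ = bearing FC-10→BB3 = 228.723°
dₓₜ = R·arcsin(sin δ₁₃ · sin(θ₁₃ − θ₁₂)) = 6378.14·arcsin(0.23303·sin(-47.474°)) = -1100.838 km
|dₓₜ| = 1100.838 km

1101 km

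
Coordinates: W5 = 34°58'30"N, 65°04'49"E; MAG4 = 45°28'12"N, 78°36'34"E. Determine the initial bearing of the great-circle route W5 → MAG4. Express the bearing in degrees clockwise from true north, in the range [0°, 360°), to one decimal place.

40.3°

W5: φ = +34.97500°, λ = +65.08028°
MAG4: φ = +45.47000°, λ = +78.60944°
Δλ = 13.5292°
y = sin Δλ · cos φ₂ = 0.164058
x = cos φ₁ sin φ₂ − sin φ₁ cos φ₂ cos Δλ = 0.193305
θ = atan2(y, x) = 40.3214° → 40.3214° (mod 360°)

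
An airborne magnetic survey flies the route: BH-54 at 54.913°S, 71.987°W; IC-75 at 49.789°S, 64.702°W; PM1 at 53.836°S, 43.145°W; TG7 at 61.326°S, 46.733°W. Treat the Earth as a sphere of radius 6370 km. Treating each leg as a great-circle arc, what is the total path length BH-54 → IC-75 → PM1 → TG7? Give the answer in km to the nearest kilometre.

3155 km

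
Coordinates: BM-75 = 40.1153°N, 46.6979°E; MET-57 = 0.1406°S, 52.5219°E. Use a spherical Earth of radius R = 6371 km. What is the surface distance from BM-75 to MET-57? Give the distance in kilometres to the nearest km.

4515 km

Δφ = -40.2559°,  Δλ = 5.8240°
a = sin²(Δφ/2) + cos φ₁ cos φ₂ sin²(Δλ/2) = 0.120391
c = 2·arcsin(√a) = 0.708685 rad = 40.6046°
d = R·c = 6371 × 0.708685 = 4515.0 km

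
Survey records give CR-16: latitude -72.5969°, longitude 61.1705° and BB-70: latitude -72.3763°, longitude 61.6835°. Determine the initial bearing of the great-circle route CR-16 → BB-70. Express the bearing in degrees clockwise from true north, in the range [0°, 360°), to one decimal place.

35.2°

Δλ = 0.5130°
y = sin Δλ · cos φ₂ = 0.002711
x = cos φ₁ sin φ₂ − sin φ₁ cos φ₂ cos Δλ = 0.003839
θ = atan2(y, x) = 35.2292° → 35.2292° (mod 360°)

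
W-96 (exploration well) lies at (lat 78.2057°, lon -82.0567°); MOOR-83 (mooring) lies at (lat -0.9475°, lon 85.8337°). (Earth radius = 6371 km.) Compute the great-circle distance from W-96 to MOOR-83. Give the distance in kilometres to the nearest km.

Δφ = -79.1532°,  Δλ = 167.8904°
a = sin²(Δφ/2) + cos φ₁ cos φ₂ sin²(Δλ/2) = 0.608005
c = 2·arcsin(√a) = 1.788523 rad = 102.4748°
d = R·c = 6371 × 1.788523 = 11394.7 km

11395 km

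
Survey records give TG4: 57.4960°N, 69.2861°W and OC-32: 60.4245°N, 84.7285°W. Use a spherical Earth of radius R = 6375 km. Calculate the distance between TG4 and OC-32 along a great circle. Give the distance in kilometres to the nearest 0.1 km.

Δφ = 2.9285°,  Δλ = -15.4424°
a = sin²(Δφ/2) + cos φ₁ cos φ₂ sin²(Δλ/2) = 0.005440
c = 2·arcsin(√a) = 0.147653 rad = 8.4599°
d = R·c = 6375 × 0.147653 = 941.3 km

941.3 km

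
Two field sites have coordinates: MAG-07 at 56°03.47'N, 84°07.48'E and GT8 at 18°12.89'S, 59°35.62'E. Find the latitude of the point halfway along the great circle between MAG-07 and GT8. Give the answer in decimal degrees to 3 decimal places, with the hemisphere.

MAG-07: φ = +56.05783°, λ = +84.12467°
GT8: φ = -18.21483°, λ = +59.59367°
Bx = cos φ₂ cos Δλ = 0.864151,  By = cos φ₂ sin Δλ = -0.394381
φₘ = atan2(sin φ₁ + sin φ₂, √((cos φ₁ + Bx)² + By²)) = 19.30260°
λₘ = λ₁ + atan2(By, cos φ₁ + Bx) = 68.62897°

19.303°N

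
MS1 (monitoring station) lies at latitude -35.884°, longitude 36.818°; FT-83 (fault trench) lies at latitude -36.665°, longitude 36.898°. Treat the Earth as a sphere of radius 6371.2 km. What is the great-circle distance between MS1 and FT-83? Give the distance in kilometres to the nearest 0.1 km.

Δφ = -0.7810°,  Δλ = 0.0800°
a = sin²(Δφ/2) + cos φ₁ cos φ₂ sin²(Δλ/2) = 0.000047
c = 2·arcsin(√a) = 0.013677 rad = 0.7837°
d = R·c = 6371.2 × 0.013677 = 87.1 km

87.1 km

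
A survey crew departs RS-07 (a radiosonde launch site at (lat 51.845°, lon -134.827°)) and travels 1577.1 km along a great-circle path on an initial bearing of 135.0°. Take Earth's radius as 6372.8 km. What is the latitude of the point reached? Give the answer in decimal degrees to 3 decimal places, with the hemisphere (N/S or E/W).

40.948°N

δ = d/R = 1577.1/6372.8 = 0.247474 rad
φ₂ = arcsin(sin φ₁ cos δ + cos φ₁ sin δ cos θ)
   = arcsin(0.78634·0.96953 + 0.61779·0.24496·-0.70711) = 40.94836°
λ₂ = λ₁ + atan2(sin θ sin δ cos φ₁, cos δ − sin φ₁ sin φ₂) = -121.56964°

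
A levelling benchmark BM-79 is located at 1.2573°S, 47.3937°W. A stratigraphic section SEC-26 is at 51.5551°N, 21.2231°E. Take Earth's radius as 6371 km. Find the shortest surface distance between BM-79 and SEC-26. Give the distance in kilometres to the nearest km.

Δφ = 52.8124°,  Δλ = 68.6168°
a = sin²(Δφ/2) + cos φ₁ cos φ₂ sin²(Δλ/2) = 0.395272
c = 2·arcsin(√a) = 1.359777 rad = 77.9095°
d = R·c = 6371 × 1.359777 = 8663.1 km

8663 km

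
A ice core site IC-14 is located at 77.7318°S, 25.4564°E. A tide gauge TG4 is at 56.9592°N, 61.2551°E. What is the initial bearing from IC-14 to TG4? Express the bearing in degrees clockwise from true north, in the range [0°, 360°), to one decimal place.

Δλ = 35.7987°
y = sin Δλ · cos φ₂ = 0.318930
x = cos φ₁ sin φ₂ − sin φ₁ cos φ₂ cos Δλ = 0.610255
θ = atan2(y, x) = 27.5924° → 27.5924° (mod 360°)

27.6°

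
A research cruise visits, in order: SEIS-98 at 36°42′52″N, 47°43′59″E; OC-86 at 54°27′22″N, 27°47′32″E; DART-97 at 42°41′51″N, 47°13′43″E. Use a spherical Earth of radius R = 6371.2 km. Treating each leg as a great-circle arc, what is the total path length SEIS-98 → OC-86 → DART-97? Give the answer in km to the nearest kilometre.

4417 km

SEIS-98: φ = +36.71444°, λ = +47.73306°
OC-86: φ = +54.45611°, λ = +27.79222°
DART-97: φ = +42.69750°, λ = +47.22861°
SEIS-98→OC-86: c = 0.391072 rad, d = 2491.60 km
OC-86→DART-97: c = 0.302257 rad, d = 1925.74 km
Total = 2491.60 + 1925.74 = 4417.34 km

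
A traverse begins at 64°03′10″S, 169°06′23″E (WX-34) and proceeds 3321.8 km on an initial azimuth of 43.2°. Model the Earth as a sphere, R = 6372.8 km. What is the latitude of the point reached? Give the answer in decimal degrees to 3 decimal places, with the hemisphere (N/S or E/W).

WX-34: φ = -64.05278°, λ = +169.10639°
δ = d/R = 3321.8/6372.8 = 0.521247 rad
φ₂ = arcsin(sin φ₁ cos δ + cos φ₁ sin δ cos θ)
   = arcsin(-0.89920·0.86720 + 0.43754·0.49796·0.72897) = -38.38597°
λ₂ = λ₁ + atan2(sin θ sin δ cos φ₁, cos δ − sin φ₁ sin φ₂) = -165.11600°

38.386°S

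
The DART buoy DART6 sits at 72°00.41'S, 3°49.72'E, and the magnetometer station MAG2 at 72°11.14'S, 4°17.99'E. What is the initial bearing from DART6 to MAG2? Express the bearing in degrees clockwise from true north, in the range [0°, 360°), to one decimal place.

141.2°

DART6: φ = -72.00683°, λ = +3.82867°
MAG2: φ = -72.18567°, λ = +4.29983°
Δλ = 0.4712°
y = sin Δλ · cos φ₂ = 0.002516
x = cos φ₁ sin φ₂ − sin φ₁ cos φ₂ cos Δλ = -0.003131
θ = atan2(y, x) = 141.2184° → 141.2184° (mod 360°)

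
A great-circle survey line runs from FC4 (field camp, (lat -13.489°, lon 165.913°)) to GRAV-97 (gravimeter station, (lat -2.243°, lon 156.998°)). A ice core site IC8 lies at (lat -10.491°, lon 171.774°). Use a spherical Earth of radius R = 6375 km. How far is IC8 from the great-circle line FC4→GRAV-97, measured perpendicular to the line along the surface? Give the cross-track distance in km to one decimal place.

δ₁₃ = central angle FC4→IC8 = 0.112904 rad  (haversine)
θ₁₃ = bearing FC4→IC8 = 63.027°,  θ₁₂ = bearing FC4→GRAV-97 = 321.143°
dₓₜ = R·arcsin(sin δ₁₃ · sin(θ₁₃ − θ₁₂)) = 6375·arcsin(0.11266·sin(-258.117°)) = 704.276 km
|dₓₜ| = 704.276 km

704.3 km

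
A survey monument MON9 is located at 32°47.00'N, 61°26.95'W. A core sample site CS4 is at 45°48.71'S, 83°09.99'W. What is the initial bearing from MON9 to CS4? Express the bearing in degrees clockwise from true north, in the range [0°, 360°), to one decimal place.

195.1°

MON9: φ = +32.78333°, λ = -61.44917°
CS4: φ = -45.81183°, λ = -83.16650°
Δλ = -21.7173°
y = sin Δλ · cos φ₂ = -0.257916
x = cos φ₁ sin φ₂ − sin φ₁ cos φ₂ cos Δλ = -0.953466
θ = atan2(y, x) = -164.8636° → 195.1364° (mod 360°)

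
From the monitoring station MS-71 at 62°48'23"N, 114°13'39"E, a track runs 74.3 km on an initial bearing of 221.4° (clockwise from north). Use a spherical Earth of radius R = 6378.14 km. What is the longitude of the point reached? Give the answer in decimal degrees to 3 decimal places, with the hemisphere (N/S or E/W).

113.278°E

MS-71: φ = +62.80639°, λ = +114.22750°
δ = d/R = 74.3/6378.14 = 0.011649 rad
φ₂ = arcsin(sin φ₁ cos δ + cos φ₁ sin δ cos θ)
   = arcsin(0.88947·0.99993 + 0.45700·0.01165·-0.75011) = 62.30248°
λ₂ = λ₁ + atan2(sin θ sin δ cos φ₁, cos δ − sin φ₁ sin φ₂) = 113.27785°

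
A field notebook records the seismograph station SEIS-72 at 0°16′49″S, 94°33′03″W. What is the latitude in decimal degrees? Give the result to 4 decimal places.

0.2803°S

0° + 16′/60 + 49″/3600 = 0 + 0.26667 + 0.01361 = 0.2803°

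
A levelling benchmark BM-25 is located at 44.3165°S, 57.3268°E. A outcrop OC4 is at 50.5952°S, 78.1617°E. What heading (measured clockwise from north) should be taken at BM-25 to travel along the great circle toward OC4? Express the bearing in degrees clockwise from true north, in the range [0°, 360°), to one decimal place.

121.5°

Δλ = 20.8349°
y = sin Δλ · cos φ₂ = 0.225782
x = cos φ₁ sin φ₂ − sin φ₁ cos φ₂ cos Δλ = -0.138364
θ = atan2(y, x) = 121.5010° → 121.5010° (mod 360°)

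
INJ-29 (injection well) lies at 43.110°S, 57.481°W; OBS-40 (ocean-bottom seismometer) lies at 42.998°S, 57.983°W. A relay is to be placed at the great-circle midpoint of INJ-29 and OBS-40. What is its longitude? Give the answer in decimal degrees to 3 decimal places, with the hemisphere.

57.732°W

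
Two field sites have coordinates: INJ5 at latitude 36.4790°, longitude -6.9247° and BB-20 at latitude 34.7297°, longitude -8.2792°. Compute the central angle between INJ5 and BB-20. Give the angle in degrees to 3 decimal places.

2.067°

Δφ = -1.7493°,  Δλ = -1.3545°
a = sin²(Δφ/2) + cos φ₁ cos φ₂ sin²(Δλ/2) = 0.000325
c = 2·arcsin(√a) = 0.036077 rad = 2.0670°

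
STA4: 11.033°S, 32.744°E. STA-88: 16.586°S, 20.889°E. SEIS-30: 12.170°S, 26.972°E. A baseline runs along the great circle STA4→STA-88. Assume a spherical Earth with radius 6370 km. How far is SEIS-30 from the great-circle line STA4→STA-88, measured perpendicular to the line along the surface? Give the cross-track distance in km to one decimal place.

167.2 km

δ₁₃ = central angle STA4→SEIS-30 = 0.100654 rad  (haversine)
θ₁₃ = bearing STA4→SEIS-30 = 258.058°,  θ₁₂ = bearing STA4→STA-88 = 242.917°
dₓₜ = R·arcsin(sin δ₁₃ · sin(θ₁₃ − θ₁₂)) = 6370·arcsin(0.10048·sin(15.141°)) = 167.211 km
|dₓₜ| = 167.211 km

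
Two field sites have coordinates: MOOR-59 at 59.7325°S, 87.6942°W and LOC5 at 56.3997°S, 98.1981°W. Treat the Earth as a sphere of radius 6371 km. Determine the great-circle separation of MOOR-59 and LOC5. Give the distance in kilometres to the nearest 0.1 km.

719.2 km

Δφ = 3.3328°,  Δλ = -10.5039°
a = sin²(Δφ/2) + cos φ₁ cos φ₂ sin²(Δλ/2) = 0.003183
c = 2·arcsin(√a) = 0.112892 rad = 6.4682°
d = R·c = 6371 × 0.112892 = 719.2 km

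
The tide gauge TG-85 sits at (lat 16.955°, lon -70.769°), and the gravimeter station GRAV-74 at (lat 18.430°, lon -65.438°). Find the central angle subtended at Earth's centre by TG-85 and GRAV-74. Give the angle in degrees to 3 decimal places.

Δφ = 1.4750°,  Δλ = 5.3310°
a = sin²(Δφ/2) + cos φ₁ cos φ₂ sin²(Δλ/2) = 0.002128
c = 2·arcsin(√a) = 0.092299 rad = 5.2884°

5.288°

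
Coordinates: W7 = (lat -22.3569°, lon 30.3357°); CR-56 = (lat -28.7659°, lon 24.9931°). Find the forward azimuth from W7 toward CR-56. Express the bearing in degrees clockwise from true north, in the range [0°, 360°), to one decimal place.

Δλ = -5.3426°
y = sin Δλ · cos φ₂ = -0.081620
x = cos φ₁ sin φ₂ − sin φ₁ cos φ₂ cos Δλ = -0.113074
θ = atan2(y, x) = -144.1770° → 215.8230° (mod 360°)

215.8°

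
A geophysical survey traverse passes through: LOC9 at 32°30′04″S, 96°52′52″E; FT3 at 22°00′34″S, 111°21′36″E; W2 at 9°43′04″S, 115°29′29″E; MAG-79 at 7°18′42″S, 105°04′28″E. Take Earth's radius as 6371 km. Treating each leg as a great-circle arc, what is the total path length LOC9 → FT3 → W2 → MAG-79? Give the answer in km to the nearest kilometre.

LOC9: φ = -32.50111°, λ = +96.88111°
FT3: φ = -22.00944°, λ = +111.36000°
W2: φ = -9.71778°, λ = +115.49139°
MAG-79: φ = -7.31167°, λ = +105.07444°
LOC9→FT3: c = 0.289287 rad, d = 1843.05 km
FT3→W2: c = 0.225413 rad, d = 1436.10 km
W2→MAG-79: c = 0.184626 rad, d = 1176.25 km
Total = 1843.05 + 1436.10 + 1176.25 = 4455.40 km

4455 km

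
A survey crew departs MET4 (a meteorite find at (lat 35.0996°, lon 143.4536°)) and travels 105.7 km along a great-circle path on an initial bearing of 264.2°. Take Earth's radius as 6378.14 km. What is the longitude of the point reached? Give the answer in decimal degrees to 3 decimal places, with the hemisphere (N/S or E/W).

142.300°E

δ = d/R = 105.7/6378.14 = 0.016572 rad
φ₂ = arcsin(sin φ₁ cos δ + cos φ₁ sin δ cos θ)
   = arcsin(0.57500·0.99986 + 0.81815·0.01657·-0.10106) = 34.99818°
λ₂ = λ₁ + atan2(sin θ sin δ cos φ₁, cos δ − sin φ₁ sin φ₂) = 142.30039°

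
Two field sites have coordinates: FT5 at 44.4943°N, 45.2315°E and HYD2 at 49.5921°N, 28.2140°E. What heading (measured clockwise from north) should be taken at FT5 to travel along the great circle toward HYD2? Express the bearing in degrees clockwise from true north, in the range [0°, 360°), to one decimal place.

299.8°

Δλ = -17.0175°
y = sin Δλ · cos φ₂ = -0.189712
x = cos φ₁ sin φ₂ − sin φ₁ cos φ₂ cos Δλ = 0.108747
θ = atan2(y, x) = -60.1776° → 299.8224° (mod 360°)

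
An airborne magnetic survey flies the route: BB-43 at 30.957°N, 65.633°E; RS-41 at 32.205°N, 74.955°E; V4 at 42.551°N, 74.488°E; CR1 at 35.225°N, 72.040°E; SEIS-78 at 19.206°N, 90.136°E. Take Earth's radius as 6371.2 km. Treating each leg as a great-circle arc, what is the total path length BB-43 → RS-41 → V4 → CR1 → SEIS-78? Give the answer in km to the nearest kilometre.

BB-43→RS-41: c = 0.140258 rad, d = 893.61 km
RS-41→V4: c = 0.180687 rad, d = 1151.19 km
V4→CR1: c = 0.132100 rad, d = 841.63 km
CR1→SEIS-78: c = 0.394956 rad, d = 2516.34 km
Total = 893.61 + 1151.19 + 841.63 + 2516.34 = 5402.78 km

5403 km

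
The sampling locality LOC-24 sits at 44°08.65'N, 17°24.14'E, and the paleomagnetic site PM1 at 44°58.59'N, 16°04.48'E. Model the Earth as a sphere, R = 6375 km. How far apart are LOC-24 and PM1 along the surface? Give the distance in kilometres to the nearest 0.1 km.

LOC-24: φ = +44.14417°, λ = +17.40233°
PM1: φ = +44.97650°, λ = +16.07467°
Δφ = 0.8323°,  Δλ = -1.3277°
a = sin²(Δφ/2) + cos φ₁ cos φ₂ sin²(Δλ/2) = 0.000121
c = 2·arcsin(√a) = 0.021991 rad = 1.2600°
d = R·c = 6375 × 0.021991 = 140.2 km

140.2 km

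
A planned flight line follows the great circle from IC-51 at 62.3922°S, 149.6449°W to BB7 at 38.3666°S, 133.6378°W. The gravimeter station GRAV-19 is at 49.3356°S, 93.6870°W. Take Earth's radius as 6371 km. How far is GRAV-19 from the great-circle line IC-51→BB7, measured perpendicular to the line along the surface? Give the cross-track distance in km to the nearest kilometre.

3214 km

δ₁₃ = central angle IC-51→GRAV-19 = 0.571263 rad  (haversine)
θ₁₃ = bearing IC-51→GRAV-19 = 92.997°,  θ₁₂ = bearing IC-51→BB7 = 29.625°
dₓₜ = R·arcsin(sin δ₁₃ · sin(θ₁₃ − θ₁₂)) = 6371·arcsin(0.54070·sin(63.372°)) = 3214.001 km
|dₓₜ| = 3214.001 km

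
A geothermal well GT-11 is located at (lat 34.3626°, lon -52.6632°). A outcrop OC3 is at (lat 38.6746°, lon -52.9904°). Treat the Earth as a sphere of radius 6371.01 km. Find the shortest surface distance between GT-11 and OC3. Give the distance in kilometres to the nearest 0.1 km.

480.4 km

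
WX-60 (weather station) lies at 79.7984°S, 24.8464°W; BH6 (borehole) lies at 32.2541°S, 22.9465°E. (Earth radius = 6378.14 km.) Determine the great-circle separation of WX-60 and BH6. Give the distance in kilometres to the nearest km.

Δφ = 47.5443°,  Δλ = 47.7929°
a = sin²(Δφ/2) + cos φ₁ cos φ₂ sin²(Δλ/2) = 0.187068
c = 2·arcsin(√a) = 0.894558 rad = 51.2544°
d = R·c = 6378.14 × 0.894558 = 5705.6 km

5706 km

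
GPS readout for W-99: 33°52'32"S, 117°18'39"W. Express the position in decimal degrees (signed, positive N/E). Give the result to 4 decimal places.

-33.8756°, -117.3108°

lat: 33.8756° S → -33.8756°
lon: 117.3108° W → -117.3108°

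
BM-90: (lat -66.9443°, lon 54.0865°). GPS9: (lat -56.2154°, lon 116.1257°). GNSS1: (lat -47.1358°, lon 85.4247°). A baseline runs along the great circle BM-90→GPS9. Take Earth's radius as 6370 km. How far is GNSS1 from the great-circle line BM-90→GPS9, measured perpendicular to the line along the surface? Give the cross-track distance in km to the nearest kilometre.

1972 km

δ₁₃ = central angle BM-90→GNSS1 = 0.446498 rad  (haversine)
θ₁₃ = bearing BM-90→GNSS1 = 55.018°,  θ₁₂ = bearing BM-90→GPS9 = 99.886°
dₓₜ = R·arcsin(sin δ₁₃ · sin(θ₁₃ − θ₁₂)) = 6370·arcsin(0.43181·sin(-44.867°)) = -1971.817 km
|dₓₜ| = 1971.817 km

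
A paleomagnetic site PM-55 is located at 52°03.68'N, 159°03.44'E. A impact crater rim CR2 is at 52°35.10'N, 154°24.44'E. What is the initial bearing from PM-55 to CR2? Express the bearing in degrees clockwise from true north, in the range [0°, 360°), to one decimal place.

282.3°

PM-55: φ = +52.06133°, λ = +159.05733°
CR2: φ = +52.58500°, λ = +154.40733°
Δλ = -4.6500°
y = sin Δλ · cos φ₂ = -0.049256
x = cos φ₁ sin φ₂ − sin φ₁ cos φ₂ cos Δλ = 0.010717
θ = atan2(y, x) = -77.7253° → 282.2747° (mod 360°)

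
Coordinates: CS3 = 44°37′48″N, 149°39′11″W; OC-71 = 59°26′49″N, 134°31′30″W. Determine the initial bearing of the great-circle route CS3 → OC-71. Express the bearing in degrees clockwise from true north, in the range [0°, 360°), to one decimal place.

26.3°

CS3: φ = +44.63000°, λ = -149.65306°
OC-71: φ = +59.44694°, λ = -134.52500°
Δλ = 15.1281°
y = sin Δλ · cos φ₂ = 0.132664
x = cos φ₁ sin φ₂ − sin φ₁ cos φ₂ cos Δλ = 0.268108
θ = atan2(y, x) = 26.3270° → 26.3270° (mod 360°)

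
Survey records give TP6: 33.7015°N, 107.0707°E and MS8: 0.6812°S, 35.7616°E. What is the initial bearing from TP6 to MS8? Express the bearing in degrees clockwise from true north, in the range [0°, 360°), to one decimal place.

258.8°

Δλ = -71.3091°
y = sin Δλ · cos φ₂ = -0.947194
x = cos φ₁ sin φ₂ − sin φ₁ cos φ₂ cos Δλ = -0.187692
θ = atan2(y, x) = -101.2083° → 258.7917° (mod 360°)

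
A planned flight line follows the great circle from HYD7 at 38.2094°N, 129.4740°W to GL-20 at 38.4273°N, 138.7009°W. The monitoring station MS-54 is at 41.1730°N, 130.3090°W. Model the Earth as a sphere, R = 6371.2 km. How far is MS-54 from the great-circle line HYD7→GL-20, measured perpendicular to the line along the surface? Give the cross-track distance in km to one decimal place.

δ₁₃ = central angle HYD7→MS-54 = 0.052925 rad  (haversine)
θ₁₃ = bearing HYD7→MS-54 = 348.032°,  θ₁₂ = bearing HYD7→GL-20 = 274.585°
dₓₜ = R·arcsin(sin δ₁₃ · sin(θ₁₃ − θ₁₂)) = 6371.2·arcsin(0.05290·sin(73.448°)) = 323.213 km
|dₓₜ| = 323.213 km

323.2 km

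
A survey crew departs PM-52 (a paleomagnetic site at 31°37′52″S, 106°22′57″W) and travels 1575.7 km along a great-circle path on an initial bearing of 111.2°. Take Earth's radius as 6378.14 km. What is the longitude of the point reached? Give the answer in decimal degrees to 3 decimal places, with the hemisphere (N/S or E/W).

90.073°W

PM-52: φ = -31.63111°, λ = -106.38250°
δ = d/R = 1575.7/6378.14 = 0.247047 rad
φ₂ = arcsin(sin φ₁ cos δ + cos φ₁ sin δ cos θ)
   = arcsin(-0.52445·0.96964 + 0.85144·0.24454·-0.36162) = -35.71970°
λ₂ = λ₁ + atan2(sin θ sin δ cos φ₁, cos δ − sin φ₁ sin φ₂) = -90.07342°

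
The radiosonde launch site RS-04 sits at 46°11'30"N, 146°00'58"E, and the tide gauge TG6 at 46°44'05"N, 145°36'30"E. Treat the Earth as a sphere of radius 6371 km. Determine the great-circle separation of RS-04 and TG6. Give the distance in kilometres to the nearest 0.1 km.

68.0 km

RS-04: φ = +46.19167°, λ = +146.01611°
TG6: φ = +46.73472°, λ = +145.60833°
Δφ = 0.5431°,  Δλ = -0.4078°
a = sin²(Δφ/2) + cos φ₁ cos φ₂ sin²(Δλ/2) = 0.000028
c = 2·arcsin(√a) = 0.010671 rad = 0.6114°
d = R·c = 6371 × 0.010671 = 68.0 km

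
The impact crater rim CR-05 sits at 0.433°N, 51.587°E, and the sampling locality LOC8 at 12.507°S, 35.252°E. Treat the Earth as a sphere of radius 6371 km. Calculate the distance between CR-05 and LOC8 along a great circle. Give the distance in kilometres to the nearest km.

Δφ = -12.9400°,  Δλ = -16.3350°
a = sin²(Δφ/2) + cos φ₁ cos φ₂ sin²(Δλ/2) = 0.032401
c = 2·arcsin(√a) = 0.361979 rad = 20.7399°
d = R·c = 6371 × 0.361979 = 2306.2 km

2306 km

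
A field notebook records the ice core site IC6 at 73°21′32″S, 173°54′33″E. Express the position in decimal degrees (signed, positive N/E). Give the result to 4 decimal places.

-73.3589°, +173.9092°

lat: 73.3589° S → -73.3589°
lon: 173.9092° E → +173.9092°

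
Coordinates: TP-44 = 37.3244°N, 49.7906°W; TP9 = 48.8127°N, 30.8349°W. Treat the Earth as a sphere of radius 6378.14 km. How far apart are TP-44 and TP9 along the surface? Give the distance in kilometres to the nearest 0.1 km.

1993.2 km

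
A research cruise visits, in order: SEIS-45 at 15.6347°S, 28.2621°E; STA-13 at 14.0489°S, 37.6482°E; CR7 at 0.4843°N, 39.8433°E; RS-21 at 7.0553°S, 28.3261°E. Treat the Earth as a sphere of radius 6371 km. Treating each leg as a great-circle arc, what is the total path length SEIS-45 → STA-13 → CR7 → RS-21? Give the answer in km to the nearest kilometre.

4186 km

SEIS-45→STA-13: c = 0.160736 rad, d = 1024.05 km
STA-13→CR7: c = 0.256473 rad, d = 1633.99 km
CR7→RS-21: c = 0.239855 rad, d = 1528.12 km
Total = 1024.05 + 1633.99 + 1528.12 = 4186.16 km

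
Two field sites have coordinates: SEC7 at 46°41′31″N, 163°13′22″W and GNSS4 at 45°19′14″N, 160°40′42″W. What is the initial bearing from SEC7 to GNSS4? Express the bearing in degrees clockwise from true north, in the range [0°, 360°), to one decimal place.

SEC7: φ = +46.69194°, λ = -163.22278°
GNSS4: φ = +45.32056°, λ = -160.67833°
Δλ = 2.5444°
y = sin Δλ · cos φ₂ = 0.031215
x = cos φ₁ sin φ₂ − sin φ₁ cos φ₂ cos Δλ = -0.023429
θ = atan2(y, x) = 126.8898° → 126.8898° (mod 360°)

126.9°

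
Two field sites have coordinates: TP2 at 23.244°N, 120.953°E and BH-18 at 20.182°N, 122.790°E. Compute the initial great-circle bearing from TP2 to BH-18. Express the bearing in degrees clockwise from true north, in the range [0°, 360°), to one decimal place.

150.5°

Δλ = 1.8370°
y = sin Δλ · cos φ₂ = 0.030088
x = cos φ₁ sin φ₂ − sin φ₁ cos φ₂ cos Δλ = -0.053226
θ = atan2(y, x) = 150.5211° → 150.5211° (mod 360°)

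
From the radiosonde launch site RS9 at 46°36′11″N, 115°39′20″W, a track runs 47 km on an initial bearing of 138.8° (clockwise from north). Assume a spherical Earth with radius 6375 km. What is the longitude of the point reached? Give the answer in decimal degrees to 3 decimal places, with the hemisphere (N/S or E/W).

115.253°W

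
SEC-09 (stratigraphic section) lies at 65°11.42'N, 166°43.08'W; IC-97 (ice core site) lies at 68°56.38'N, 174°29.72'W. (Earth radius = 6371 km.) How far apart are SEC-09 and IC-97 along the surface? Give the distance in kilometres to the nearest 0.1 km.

SEC-09: φ = +65.19033°, λ = -166.71800°
IC-97: φ = +68.93967°, λ = -174.49533°
Δφ = 3.7493°,  Δλ = -7.7773°
a = sin²(Δφ/2) + cos φ₁ cos φ₂ sin²(Δλ/2) = 0.001764
c = 2·arcsin(√a) = 0.084017 rad = 4.8138°
d = R·c = 6371 × 0.084017 = 535.3 km

535.3 km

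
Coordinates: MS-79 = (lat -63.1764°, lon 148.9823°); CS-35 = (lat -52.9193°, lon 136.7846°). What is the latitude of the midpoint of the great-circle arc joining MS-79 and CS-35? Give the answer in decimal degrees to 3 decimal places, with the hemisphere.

58.191°S

Bx = cos φ₂ cos Δλ = 0.589328,  By = cos φ₂ sin Δλ = -0.127392
φₘ = atan2(sin φ₁ + sin φ₂, √((cos φ₁ + Bx)² + By²)) = -58.19066°
λₘ = λ₁ + atan2(By, cos φ₁ + Bx) = 142.00258°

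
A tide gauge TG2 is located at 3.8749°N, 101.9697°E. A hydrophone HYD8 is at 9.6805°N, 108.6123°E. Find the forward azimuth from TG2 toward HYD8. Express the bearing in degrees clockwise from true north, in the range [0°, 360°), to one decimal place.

Δλ = 6.6426°
y = sin Δλ · cos φ₂ = 0.114029
x = cos φ₁ sin φ₂ − sin φ₁ cos φ₂ cos Δλ = 0.101601
θ = atan2(y, x) = 48.2986° → 48.2986° (mod 360°)

48.3°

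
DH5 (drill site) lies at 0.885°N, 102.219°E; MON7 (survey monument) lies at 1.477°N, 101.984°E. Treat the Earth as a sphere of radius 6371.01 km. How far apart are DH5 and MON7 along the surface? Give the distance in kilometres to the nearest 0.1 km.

Δφ = 0.5920°,  Δλ = -0.2350°
a = sin²(Δφ/2) + cos φ₁ cos φ₂ sin²(Δλ/2) = 0.000031
c = 2·arcsin(√a) = 0.011116 rad = 0.6369°
d = R·c = 6371.01 × 0.011116 = 70.8 km

70.8 km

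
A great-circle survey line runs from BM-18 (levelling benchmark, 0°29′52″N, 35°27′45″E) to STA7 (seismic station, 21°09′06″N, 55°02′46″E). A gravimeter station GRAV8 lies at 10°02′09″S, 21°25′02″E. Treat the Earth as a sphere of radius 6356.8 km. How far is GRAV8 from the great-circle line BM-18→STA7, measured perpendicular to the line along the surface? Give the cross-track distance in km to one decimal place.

BM-18: φ = +0.49778°, λ = +35.46250°
STA7: φ = +21.15167°, λ = +55.04611°
GRAV8: φ = -10.03583°, λ = +21.41722°
δ₁₃ = central angle BM-18→GRAV8 = 0.305454 rad  (haversine)
θ₁₃ = bearing BM-18→GRAV8 = 232.623°,  θ₁₂ = bearing BM-18→STA7 = 41.511°
dₓₜ = R·arcsin(sin δ₁₃ · sin(θ₁₃ − θ₁₂)) = 6356.8·arcsin(0.30073·sin(191.112°)) = -368.636 km
|dₓₜ| = 368.636 km

368.6 km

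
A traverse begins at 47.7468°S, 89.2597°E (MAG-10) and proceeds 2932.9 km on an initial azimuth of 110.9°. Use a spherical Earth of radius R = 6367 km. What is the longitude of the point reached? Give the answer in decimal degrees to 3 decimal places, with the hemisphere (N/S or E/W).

129.834°E

δ = d/R = 2932.9/6367 = 0.460641 rad
φ₂ = arcsin(sin φ₁ cos δ + cos φ₁ sin δ cos θ)
   = arcsin(-0.74018·0.89577 + 0.67241·0.44452·-0.35674) = -50.32328°
λ₂ = λ₁ + atan2(sin θ sin δ cos φ₁, cos δ − sin φ₁ sin φ₂) = 129.83424°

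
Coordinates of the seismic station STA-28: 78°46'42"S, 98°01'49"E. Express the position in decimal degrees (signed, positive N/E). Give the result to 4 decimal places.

-78.7783°, +98.0303°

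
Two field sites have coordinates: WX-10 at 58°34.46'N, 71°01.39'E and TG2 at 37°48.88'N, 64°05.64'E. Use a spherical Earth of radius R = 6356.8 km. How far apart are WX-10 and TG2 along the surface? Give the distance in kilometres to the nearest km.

WX-10: φ = +58.57433°, λ = +71.02317°
TG2: φ = +37.81467°, λ = +64.09400°
Δφ = -20.7597°,  Δλ = -6.9292°
a = sin²(Δφ/2) + cos φ₁ cos φ₂ sin²(Δλ/2) = 0.033967
c = 2·arcsin(√a) = 0.370719 rad = 21.2407°
d = R·c = 6356.8 × 0.370719 = 2356.6 km

2357 km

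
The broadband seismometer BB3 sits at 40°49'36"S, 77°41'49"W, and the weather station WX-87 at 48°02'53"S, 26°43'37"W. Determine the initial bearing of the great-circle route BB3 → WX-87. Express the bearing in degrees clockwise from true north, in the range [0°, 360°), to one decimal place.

119.0°

BB3: φ = -40.82667°, λ = -77.69694°
WX-87: φ = -48.04806°, λ = -26.72694°
Δλ = 50.9700°
y = sin Δλ · cos φ₂ = 0.519307
x = cos φ₁ sin φ₂ − sin φ₁ cos φ₂ cos Δλ = -0.287532
θ = atan2(y, x) = 118.9726° → 118.9726° (mod 360°)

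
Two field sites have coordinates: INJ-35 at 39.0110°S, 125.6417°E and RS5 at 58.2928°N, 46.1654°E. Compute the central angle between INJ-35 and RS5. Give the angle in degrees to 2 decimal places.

117.45°

Δφ = 97.3038°,  Δλ = -79.4763°
a = sin²(Δφ/2) + cos φ₁ cos φ₂ sin²(Δλ/2) = 0.730465
c = 2·arcsin(√a) = 2.049838 rad = 117.4471°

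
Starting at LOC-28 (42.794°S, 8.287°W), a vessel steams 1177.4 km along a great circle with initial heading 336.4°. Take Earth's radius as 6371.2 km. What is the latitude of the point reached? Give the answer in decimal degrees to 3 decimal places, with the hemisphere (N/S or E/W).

δ = d/R = 1177.4/6371.2 = 0.184800 rad
φ₂ = arcsin(sin φ₁ cos δ + cos φ₁ sin δ cos θ)
   = arcsin(-0.67936·0.98297 + 0.73380·0.18375·0.91636) = -32.97261°
λ₂ = λ₁ + atan2(sin θ sin δ cos φ₁, cos δ − sin φ₁ sin φ₂) = -13.31762°

32.973°S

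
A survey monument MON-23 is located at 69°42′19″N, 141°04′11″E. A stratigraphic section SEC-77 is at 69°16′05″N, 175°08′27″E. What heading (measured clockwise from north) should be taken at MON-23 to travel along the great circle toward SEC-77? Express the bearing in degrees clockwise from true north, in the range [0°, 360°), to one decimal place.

76.0°

MON-23: φ = +69.70528°, λ = +141.06972°
SEC-77: φ = +69.26806°, λ = +175.14083°
Δλ = 34.0711°
y = sin Δλ · cos φ₂ = 0.198316
x = cos φ₁ sin φ₂ − sin φ₁ cos φ₂ cos Δλ = 0.049363
θ = atan2(y, x) = 76.0226° → 76.0226° (mod 360°)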